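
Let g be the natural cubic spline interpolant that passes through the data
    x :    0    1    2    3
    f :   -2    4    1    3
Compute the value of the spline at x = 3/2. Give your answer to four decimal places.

2.8000

Let σ_i = g''(x_i). Step sizes h_i = 1, 1, 1; slopes of the chords Δ_i = (y_(i+1) - y_i)/h_i = 6, -3, 2.
  1·σ_0 + 4·σ_1 + 1·σ_2 = 6(Δ_1 - Δ_0) = -54
  1·σ_1 + 4·σ_2 + 1·σ_3 = 6(Δ_2 - Δ_1) = 30
Natural end conditions: σ_0 = σ_3 = 0.
Solving: σ_0 = 0, σ_1 = -82/5, σ_2 = 58/5, σ_3 = 0.
On [1, 2], g(x) = 4 + 8/15·(x - 1) - 41/5·(x - 1)² + 14/3·(x - 1)³.
With (x - 1) = 1/2: g(3/2) = 14/5.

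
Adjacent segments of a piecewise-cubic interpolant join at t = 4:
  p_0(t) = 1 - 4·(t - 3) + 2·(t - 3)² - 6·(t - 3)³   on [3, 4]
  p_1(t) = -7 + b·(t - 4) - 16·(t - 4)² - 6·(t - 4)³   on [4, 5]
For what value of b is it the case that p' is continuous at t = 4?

p_0'(t) = -4 + 4·(t - 3) - 18·(t - 3)², so p_0'(4) = -18. On the right, p_1'(4) = b, so b = -18.

-18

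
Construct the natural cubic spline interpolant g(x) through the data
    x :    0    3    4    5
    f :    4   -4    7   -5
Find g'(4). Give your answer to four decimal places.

Let M_i = g''(x_i). Step sizes h_i = 3, 1, 1; slopes of the chords Δ_i = (y_(i+1) - y_i)/h_i = -8/3, 11, -12.
  3·M_0 + 8·M_1 + 1·M_2 = 6(Δ_1 - Δ_0) = 82
  1·M_1 + 4·M_2 + 1·M_3 = 6(Δ_2 - Δ_1) = -138
Natural end conditions: M_0 = M_3 = 0.
Solving: M_0 = 0, M_1 = 466/31, M_2 = -1186/31, M_3 = 0.
On [4, 5], g'(x) = b_2 + 2c_2·(x - 4) + 3d_2·(x - 4)² with b_2 = Δ_2 - h_2(2M_2 + M_3)/6 = 70/93, c_2 = M_2/2 = -593/31, d_2 = (M_3 - M_2)/(6h_2) = 593/93. So g'(4) = 70/93.

0.7527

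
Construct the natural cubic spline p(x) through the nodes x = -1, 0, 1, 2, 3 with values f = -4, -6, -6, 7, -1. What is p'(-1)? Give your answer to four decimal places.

Let σ_i = p''(x_i). Step sizes h_i = 1, 1, 1, 1; slopes of the chords Δ_i = (y_(i+1) - y_i)/h_i = -2, 0, 13, -8.
  1·σ_0 + 4·σ_1 + 1·σ_2 = 6(Δ_1 - Δ_0) = 12
  1·σ_1 + 4·σ_2 + 1·σ_3 = 6(Δ_2 - Δ_1) = 78
  1·σ_2 + 4·σ_3 + 1·σ_4 = 6(Δ_3 - Δ_2) = -126
Natural end conditions: σ_0 = σ_4 = 0.
Solving: σ_0 = 0, σ_1 = -129/28, σ_2 = 213/7, σ_3 = -1095/28, σ_4 = 0.
On [-1, 0], p'(x) = b_0 + 2c_0·(x + 1) + 3d_0·(x + 1)² with b_0 = Δ_0 - h_0(2σ_0 + σ_1)/6 = -69/56, c_0 = σ_0/2 = 0, d_0 = (σ_1 - σ_0)/(6h_0) = -43/56. So p'(-1) = -69/56.

-1.2321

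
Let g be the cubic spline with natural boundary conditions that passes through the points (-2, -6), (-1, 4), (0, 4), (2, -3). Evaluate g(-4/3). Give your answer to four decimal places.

Let σ_i = g''(x_i). Step sizes h_i = 1, 1, 2; slopes of the chords Δ_i = (y_(i+1) - y_i)/h_i = 10, 0, -7/2.
  1·σ_0 + 4·σ_1 + 1·σ_2 = 6(Δ_1 - Δ_0) = -60
  1·σ_1 + 6·σ_2 + 2·σ_3 = 6(Δ_2 - Δ_1) = -21
Natural end conditions: σ_0 = σ_3 = 0.
Hence σ_0 = 0, σ_1 = -339/23, σ_2 = -24/23, σ_3 = 0.
On [-2, -1], g(x) = -6 + 573/46·(x + 2) + 0·(x + 2)² - 113/46·(x + 2)³.
With (x + 2) = 2/3: g(-4/3) = 979/621.

1.5765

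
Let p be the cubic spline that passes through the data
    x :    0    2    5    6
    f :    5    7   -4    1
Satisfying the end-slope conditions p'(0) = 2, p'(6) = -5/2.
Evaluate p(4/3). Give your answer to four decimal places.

Write M_i for p''(x_i). With h_i = 2, 3, 1 and divided differences Δ_i = 1, -11/3, 5, the continuity of p' gives the tridiagonal system
  2·M_0 + 10·M_1 + 3·M_2 = 6(Δ_1 - Δ_0) = -28
  3·M_1 + 8·M_2 + 1·M_3 = 6(Δ_2 - Δ_1) = 52
Clamped end conditions give two more equations: 2h_0·M_0 + h_0·M_1 = 6(Δ_0 - p'(0)) = -6 and h_2·M_2 + 2h_2·M_3 = 6(p'(6) - Δ_2) = -45.
Forward elimination and back-substitution give M_0 = 157/78, M_1 = -274/39, M_2 = 497/39, M_3 = -1126/39.
On [0, 2], p(x) = 5 + 2·x + 157/156·x² - 235/312·x³.
With x = 4/3: p(4/3) = 8077/1053.

7.6705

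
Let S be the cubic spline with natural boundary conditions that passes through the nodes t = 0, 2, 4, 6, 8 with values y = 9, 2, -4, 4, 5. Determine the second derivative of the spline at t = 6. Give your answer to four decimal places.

Put M_i = S'' at the i-th knot. Here h = (2, 2, 2, 2) and Δ = (-7/2, -3, 4, 1/2), so the interior equations h_(i-1)·M_(i-1) + 2(h_(i-1)+h_i)·M_i + h_i·M_(i+1) = 6(Δ_i − Δ_(i-1)) read
  2·M_0 + 8·M_1 + 2·M_2 = 6(Δ_1 - Δ_0) = 3
  2·M_1 + 8·M_2 + 2·M_3 = 6(Δ_2 - Δ_1) = 42
  2·M_2 + 8·M_3 + 2·M_4 = 6(Δ_3 - Δ_2) = -21
Natural end conditions: M_0 = M_4 = 0.
Hence M_0 = 0, M_1 = -9/7, M_2 = 93/14, M_3 = -30/7, M_4 = 0.

-4.2857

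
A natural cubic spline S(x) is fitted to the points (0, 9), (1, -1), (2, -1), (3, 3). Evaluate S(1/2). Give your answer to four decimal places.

Write m_i for S''(x_i). With h_i = 1, 1, 1 and divided differences Δ_i = -10, 0, 4, the continuity of S' gives the tridiagonal system
  1·m_0 + 4·m_1 + 1·m_2 = 6(Δ_1 - Δ_0) = 60
  1·m_1 + 4·m_2 + 1·m_3 = 6(Δ_2 - Δ_1) = 24
Natural end conditions: m_0 = m_3 = 0.
Solving the tridiagonal system: m_0 = 0, m_1 = 72/5, m_2 = 12/5, m_3 = 0.
On [0, 1], S(x) = 9 - 62/5·x + 0·x² + 12/5·x³.
With x = 1/2: S(1/2) = 31/10.

3.1000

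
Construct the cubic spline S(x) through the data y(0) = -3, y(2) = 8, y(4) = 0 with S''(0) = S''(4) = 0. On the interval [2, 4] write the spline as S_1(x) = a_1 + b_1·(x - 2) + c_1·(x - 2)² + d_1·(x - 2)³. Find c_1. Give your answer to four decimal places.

Let M_i = S''(x_i). Step sizes h_i = 2, 2; slopes of the chords Δ_i = (y_(i+1) - y_i)/h_i = 11/2, -4.
  2·M_0 + 8·M_1 + 2·M_2 = 6(Δ_1 - Δ_0) = -57
Natural end conditions: M_0 = M_2 = 0.
Hence M_0 = 0, M_1 = -57/8, M_2 = 0.
On [2, 4], with S_1(x) = a_1 + b_1·(x - 2) + c_1·(x - 2)² + d_1·(x - 2)³: c_1 = M_1/2 = -57/16, d_1 = (M_2 - M_1)/(6h_1) = 19/32, b_1 = Δ_1 - h_1(2M_1 + M_2)/6 = 3/4.

-3.5625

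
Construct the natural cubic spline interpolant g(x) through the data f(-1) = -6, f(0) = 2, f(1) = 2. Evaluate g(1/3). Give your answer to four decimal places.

2.7407

Write m_i for g''(x_i). With h_i = 1, 1 and divided differences Δ_i = 8, 0, the continuity of g' gives the tridiagonal system
  1·m_0 + 4·m_1 + 1·m_2 = 6(Δ_1 - Δ_0) = -48
Natural end conditions: m_0 = m_2 = 0.
Hence m_0 = 0, m_1 = -12, m_2 = 0.
On [0, 1], g(x) = 2 + 4·x - 6·x² + 2·x³.
With x = 1/3: g(1/3) = 74/27.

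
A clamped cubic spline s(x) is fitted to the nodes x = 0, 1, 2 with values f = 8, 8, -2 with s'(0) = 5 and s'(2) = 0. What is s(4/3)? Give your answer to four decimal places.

Let M_i = s''(x_i). Step sizes h_i = 1, 1; slopes of the chords Δ_i = (y_(i+1) - y_i)/h_i = 0, -10.
  1·M_0 + 4·M_1 + 1·M_2 = 6(Δ_1 - Δ_0) = -60
Clamped end conditions give two more equations: 2h_0·M_0 + h_0·M_1 = 6(Δ_0 - s'(0)) = -30 and h_1·M_1 + 2h_1·M_2 = 6(s'(2) - Δ_1) = 60.
Forward elimination and back-substitution give M_0 = -5/2, M_1 = -25, M_2 = 85/2.
On [1, 2], s(x) = 8 - 35/4·(x - 1) - 25/2·(x - 1)² + 45/4·(x - 1)³.
With (x - 1) = 1/3: s(4/3) = 37/9.

4.1111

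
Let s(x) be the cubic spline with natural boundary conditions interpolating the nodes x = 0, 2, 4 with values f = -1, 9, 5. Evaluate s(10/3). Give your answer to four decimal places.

With m_i denoting the second derivative at x_i, h_i = 2, 2, and Δ_i = (y_(i+1) − y_i)/h_i = 5, -2:
  2·m_0 + 8·m_1 + 2·m_2 = 6(Δ_1 - Δ_0) = -42
Natural end conditions: m_0 = m_2 = 0.
Forward elimination and back-substitution give m_0 = 0, m_1 = -21/4, m_2 = 0.
On [2, 4], s(x) = 9 + 3/2·(x - 2) - 21/8·(x - 2)² + 7/16·(x - 2)³.
With (x - 2) = 4/3: s(10/3) = 199/27.

7.3704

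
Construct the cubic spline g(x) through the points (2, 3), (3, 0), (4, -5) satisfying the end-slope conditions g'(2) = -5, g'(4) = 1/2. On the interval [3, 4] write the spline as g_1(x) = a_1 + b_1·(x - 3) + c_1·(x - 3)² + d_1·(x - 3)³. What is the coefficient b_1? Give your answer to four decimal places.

Write σ_i for g''(x_i). With h_i = 1, 1 and divided differences Δ_i = -3, -5, the continuity of g' gives the tridiagonal system
  1·σ_0 + 4·σ_1 + 1·σ_2 = 6(Δ_1 - Δ_0) = -12
Clamped end conditions give two more equations: 2h_0·σ_0 + h_0·σ_1 = 6(Δ_0 - g'(2)) = 12 and h_1·σ_1 + 2h_1·σ_2 = 6(g'(4) - Δ_1) = 33.
Hence σ_0 = 47/4, σ_1 = -23/2, σ_2 = 89/4.
On [3, 4], with g_1(x) = a_1 + b_1·(x - 3) + c_1·(x - 3)² + d_1·(x - 3)³: c_1 = σ_1/2 = -23/4, d_1 = (σ_2 - σ_1)/(6h_1) = 45/8, b_1 = Δ_1 - h_1(2σ_1 + σ_2)/6 = -39/8.

-4.8750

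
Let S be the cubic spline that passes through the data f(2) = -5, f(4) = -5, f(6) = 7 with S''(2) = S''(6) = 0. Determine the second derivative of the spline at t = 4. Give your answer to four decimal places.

4.5000

Put M_i = S'' at the i-th knot. Here h = (2, 2) and Δ = (0, 6), so the interior equations h_(i-1)·M_(i-1) + 2(h_(i-1)+h_i)·M_i + h_i·M_(i+1) = 6(Δ_i − Δ_(i-1)) read
  2·M_0 + 8·M_1 + 2·M_2 = 6(Δ_1 - Δ_0) = 36
Natural end conditions: M_0 = M_2 = 0.
Hence M_0 = 0, M_1 = 9/2, M_2 = 0.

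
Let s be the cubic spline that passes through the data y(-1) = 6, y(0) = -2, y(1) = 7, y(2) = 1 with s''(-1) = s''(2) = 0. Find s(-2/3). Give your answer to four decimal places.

1.6938

Put M_i = s'' at the i-th knot. Here h = (1, 1, 1) and Δ = (-8, 9, -6), so the interior equations h_(i-1)·M_(i-1) + 2(h_(i-1)+h_i)·M_i + h_i·M_(i+1) = 6(Δ_i − Δ_(i-1)) read
  1·M_0 + 4·M_1 + 1·M_2 = 6(Δ_1 - Δ_0) = 102
  1·M_1 + 4·M_2 + 1·M_3 = 6(Δ_2 - Δ_1) = -90
Natural end conditions: M_0 = M_3 = 0.
Solving: M_0 = 0, M_1 = 166/5, M_2 = -154/5, M_3 = 0.
On [-1, 0], s(x) = 6 - 203/15·(x + 1) + 0·(x + 1)² + 83/15·(x + 1)³.
With (x + 1) = 1/3: s(-2/3) = 686/405.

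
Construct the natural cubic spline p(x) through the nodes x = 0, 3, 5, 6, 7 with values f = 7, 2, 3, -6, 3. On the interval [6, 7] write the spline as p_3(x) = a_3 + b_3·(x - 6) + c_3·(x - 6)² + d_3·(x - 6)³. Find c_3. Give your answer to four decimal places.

15.5234

Put m_i = p'' at the i-th knot. Here h = (3, 2, 1, 1) and Δ = (-5/3, 1/2, -9, 9), so the interior equations h_(i-1)·m_(i-1) + 2(h_(i-1)+h_i)·m_i + h_i·m_(i+1) = 6(Δ_i − Δ_(i-1)) read
  3·m_0 + 10·m_1 + 2·m_2 = 6(Δ_1 - Δ_0) = 13
  2·m_1 + 6·m_2 + 1·m_3 = 6(Δ_2 - Δ_1) = -57
  1·m_2 + 4·m_3 + 1·m_4 = 6(Δ_3 - Δ_2) = 108
Natural end conditions: m_0 = m_4 = 0.
Hence m_0 = 0, m_1 = 971/214, m_2 = -1732/107, m_3 = 3322/107, m_4 = 0.
On [6, 7], with p_3(x) = a_3 + b_3·(x - 6) + c_3·(x - 6)² + d_3·(x - 6)³: c_3 = m_3/2 = 1661/107, d_3 = (m_4 - m_3)/(6h_3) = -1661/321, b_3 = Δ_3 - h_3(2m_3 + m_4)/6 = -433/321.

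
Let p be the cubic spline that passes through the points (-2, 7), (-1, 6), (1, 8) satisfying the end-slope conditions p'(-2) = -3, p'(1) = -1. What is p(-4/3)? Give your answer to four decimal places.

Let m_i = p''(x_i). Step sizes h_i = 1, 2; slopes of the chords Δ_i = (y_(i+1) - y_i)/h_i = -1, 1.
  1·m_0 + 6·m_1 + 2·m_2 = 6(Δ_1 - Δ_0) = 12
Clamped end conditions give two more equations: 2h_0·m_0 + h_0·m_1 = 6(Δ_0 - p'(-2)) = 12 and h_1·m_1 + 2h_1·m_2 = 6(p'(1) - Δ_1) = -12.
Hence m_0 = 14/3, m_1 = 8/3, m_2 = -13/3.
On [-2, -1], p(t) = 7 - 3·(t + 2) + 7/3·(t + 2)² - 1/3·(t + 2)³.
With (t + 2) = 2/3: p(-4/3) = 481/81.

5.9383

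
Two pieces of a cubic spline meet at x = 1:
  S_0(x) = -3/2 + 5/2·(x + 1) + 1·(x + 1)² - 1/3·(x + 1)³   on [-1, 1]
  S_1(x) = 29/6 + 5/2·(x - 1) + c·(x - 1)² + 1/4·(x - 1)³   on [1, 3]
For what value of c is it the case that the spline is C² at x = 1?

-1

S_0''(x) = 2 - 2·(x + 1), so S_0''(1) = -2. On the right, S_1''(1) = 2c, so c = -1.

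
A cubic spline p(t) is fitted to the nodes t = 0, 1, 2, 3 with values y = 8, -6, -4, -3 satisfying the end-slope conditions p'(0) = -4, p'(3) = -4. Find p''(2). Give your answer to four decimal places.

-8.4000

Put m_i = p'' at the i-th knot. Here h = (1, 1, 1) and Δ = (-14, 2, 1), so the interior equations h_(i-1)·m_(i-1) + 2(h_(i-1)+h_i)·m_i + h_i·m_(i+1) = 6(Δ_i − Δ_(i-1)) read
  1·m_0 + 4·m_1 + 1·m_2 = 6(Δ_1 - Δ_0) = 96
  1·m_1 + 4·m_2 + 1·m_3 = 6(Δ_2 - Δ_1) = -6
Clamped end conditions give two more equations: 2h_0·m_0 + h_0·m_1 = 6(Δ_0 - p'(0)) = -60 and h_2·m_2 + 2h_2·m_3 = 6(p'(3) - Δ_2) = -30.
Hence m_0 = -246/5, m_1 = 192/5, m_2 = -42/5, m_3 = -54/5.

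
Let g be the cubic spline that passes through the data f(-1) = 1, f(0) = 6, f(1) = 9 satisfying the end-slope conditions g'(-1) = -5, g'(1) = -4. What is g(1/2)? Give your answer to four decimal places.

Write M_i for g''(x_i). With h_i = 1, 1 and divided differences Δ_i = 5, 3, the continuity of g' gives the tridiagonal system
  1·M_0 + 4·M_1 + 1·M_2 = 6(Δ_1 - Δ_0) = -12
Clamped end conditions give two more equations: 2h_0·M_0 + h_0·M_1 = 6(Δ_0 - g'(-1)) = 60 and h_1·M_1 + 2h_1·M_2 = 6(g'(1) - Δ_1) = -42.
Hence M_0 = 67/2, M_1 = -7, M_2 = -35/2.
On [0, 1], g(t) = 6 + 33/4·t - 7/2·t² - 7/4·t³.
With t = 1/2: g(1/2) = 289/32.

9.0313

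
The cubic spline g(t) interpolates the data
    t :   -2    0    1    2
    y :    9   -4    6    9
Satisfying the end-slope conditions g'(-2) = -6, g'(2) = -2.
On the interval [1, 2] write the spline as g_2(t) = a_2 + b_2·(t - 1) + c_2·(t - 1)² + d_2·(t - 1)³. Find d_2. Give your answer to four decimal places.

1.0682

Put m_i = g'' at the i-th knot. Here h = (2, 1, 1) and Δ = (-13/2, 10, 3), so the interior equations h_(i-1)·m_(i-1) + 2(h_(i-1)+h_i)·m_i + h_i·m_(i+1) = 6(Δ_i − Δ_(i-1)) read
  2·m_0 + 6·m_1 + 1·m_2 = 6(Δ_1 - Δ_0) = 99
  1·m_1 + 4·m_2 + 1·m_3 = 6(Δ_2 - Δ_1) = -42
Clamped end conditions give two more equations: 2h_0·m_0 + h_0·m_1 = 6(Δ_0 - g'(-2)) = -3 and h_2·m_2 + 2h_2·m_3 = 6(g'(2) - Δ_2) = -30.
Forward elimination and back-substitution give m_0 = -269/22, m_1 = 505/22, m_2 = -157/11, m_3 = -173/22.
On [1, 2], with g_2(t) = a_2 + b_2·(t - 1) + c_2·(t - 1)² + d_2·(t - 1)³: c_2 = m_2/2 = -157/22, d_2 = (m_3 - m_2)/(6h_2) = 47/44, b_2 = Δ_2 - h_2(2m_2 + m_3)/6 = 399/44.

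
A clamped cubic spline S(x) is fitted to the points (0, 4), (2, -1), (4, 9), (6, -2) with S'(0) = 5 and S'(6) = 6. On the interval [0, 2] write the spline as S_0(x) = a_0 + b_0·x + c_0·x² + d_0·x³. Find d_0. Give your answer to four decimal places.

With σ_i denoting the second derivative at x_i, h_i = 2, 2, 2, and Δ_i = (y_(i+1) − y_i)/h_i = -5/2, 5, -11/2:
  2·σ_0 + 8·σ_1 + 2·σ_2 = 6(Δ_1 - Δ_0) = 45
  2·σ_1 + 8·σ_2 + 2·σ_3 = 6(Δ_2 - Δ_1) = -63
Clamped end conditions give two more equations: 2h_0·σ_0 + h_0·σ_1 = 6(Δ_0 - S'(0)) = -45 and h_2·σ_2 + 2h_2·σ_3 = 6(S'(6) - Δ_2) = 69.
Solving the tridiagonal system: σ_0 = -56/3, σ_1 = 89/6, σ_2 = -109/6, σ_3 = 79/3.
On [0, 2], with S_0(x) = a_0 + b_0·x + c_0·x² + d_0·x³: c_0 = σ_0/2 = -28/3, d_0 = (σ_1 - σ_0)/(6h_0) = 67/24, b_0 = Δ_0 - h_0(2σ_0 + σ_1)/6 = 5.

2.7917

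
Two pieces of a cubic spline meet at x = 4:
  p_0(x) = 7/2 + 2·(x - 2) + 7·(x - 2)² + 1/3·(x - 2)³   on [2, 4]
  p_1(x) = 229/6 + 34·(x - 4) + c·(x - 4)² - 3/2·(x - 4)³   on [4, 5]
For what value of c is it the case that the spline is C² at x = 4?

p_0''(x) = 14 + 2·(x - 2), so p_0''(4) = 18. On the right, p_1''(4) = 2c, so c = 9.

9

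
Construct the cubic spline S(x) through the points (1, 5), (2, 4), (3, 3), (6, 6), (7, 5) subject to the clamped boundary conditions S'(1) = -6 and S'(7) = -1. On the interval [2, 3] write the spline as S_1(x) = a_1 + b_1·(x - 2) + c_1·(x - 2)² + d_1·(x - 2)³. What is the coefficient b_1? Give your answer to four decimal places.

With σ_i denoting the second derivative at x_i, h_i = 1, 1, 3, 1, and Δ_i = (y_(i+1) − y_i)/h_i = -1, -1, 1, -1:
  1·σ_0 + 4·σ_1 + 1·σ_2 = 6(Δ_1 - Δ_0) = 0
  1·σ_1 + 8·σ_2 + 3·σ_3 = 6(Δ_2 - Δ_1) = 12
  3·σ_2 + 8·σ_3 + 1·σ_4 = 6(Δ_3 - Δ_2) = -12
Clamped end conditions give two more equations: 2h_0·σ_0 + h_0·σ_1 = 6(Δ_0 - S'(1)) = 30 and h_3·σ_3 + 2h_3·σ_4 = 6(S'(7) - Δ_3) = 0.
Hence σ_0 = 669/38, σ_1 = -99/19, σ_2 = 123/38, σ_3 = -55/19, σ_4 = 55/38.
On [2, 3], with S_1(x) = a_1 + b_1·(x - 2) + c_1·(x - 2)² + d_1·(x - 2)³: c_1 = σ_1/2 = -99/38, d_1 = (σ_2 - σ_1)/(6h_1) = 107/76, b_1 = Δ_1 - h_1(2σ_1 + σ_2)/6 = 15/76.

0.1974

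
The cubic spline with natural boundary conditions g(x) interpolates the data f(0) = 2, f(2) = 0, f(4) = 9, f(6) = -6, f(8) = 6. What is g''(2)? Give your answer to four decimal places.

7.7143

Put M_i = g'' at the i-th knot. Here h = (2, 2, 2, 2) and Δ = (-1, 9/2, -15/2, 6), so the interior equations h_(i-1)·M_(i-1) + 2(h_(i-1)+h_i)·M_i + h_i·M_(i+1) = 6(Δ_i − Δ_(i-1)) read
  2·M_0 + 8·M_1 + 2·M_2 = 6(Δ_1 - Δ_0) = 33
  2·M_1 + 8·M_2 + 2·M_3 = 6(Δ_2 - Δ_1) = -72
  2·M_2 + 8·M_3 + 2·M_4 = 6(Δ_3 - Δ_2) = 81
Natural end conditions: M_0 = M_4 = 0.
Hence M_0 = 0, M_1 = 54/7, M_2 = -201/14, M_3 = 96/7, M_4 = 0.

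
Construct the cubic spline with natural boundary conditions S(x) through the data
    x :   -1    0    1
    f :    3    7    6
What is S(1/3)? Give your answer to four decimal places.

7.1296

Write σ_i for S''(x_i). With h_i = 1, 1 and divided differences Δ_i = 4, -1, the continuity of S' gives the tridiagonal system
  1·σ_0 + 4·σ_1 + 1·σ_2 = 6(Δ_1 - Δ_0) = -30
Natural end conditions: σ_0 = σ_2 = 0.
Forward elimination and back-substitution give σ_0 = 0, σ_1 = -15/2, σ_2 = 0.
On [0, 1], S(x) = 7 + 3/2·x - 15/4·x² + 5/4·x³.
With x = 1/3: S(1/3) = 385/54.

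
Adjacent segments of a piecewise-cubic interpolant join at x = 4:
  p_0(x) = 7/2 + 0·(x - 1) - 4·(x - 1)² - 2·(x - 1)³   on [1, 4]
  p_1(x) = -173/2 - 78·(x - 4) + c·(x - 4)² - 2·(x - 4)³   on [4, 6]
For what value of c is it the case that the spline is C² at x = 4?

-22

p_0''(x) = -8 - 12·(x - 1), so p_0''(4) = -44. On the right, p_1''(4) = 2c, so c = -22.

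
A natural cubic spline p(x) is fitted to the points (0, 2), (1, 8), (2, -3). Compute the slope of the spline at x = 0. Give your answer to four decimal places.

Let M_i = p''(x_i). Step sizes h_i = 1, 1; slopes of the chords Δ_i = (y_(i+1) - y_i)/h_i = 6, -11.
  1·M_0 + 4·M_1 + 1·M_2 = 6(Δ_1 - Δ_0) = -102
Natural end conditions: M_0 = M_2 = 0.
Solving: M_0 = 0, M_1 = -51/2, M_2 = 0.
On [0, 1], p'(x) = b_0 + 2c_0·x + 3d_0·x² with b_0 = Δ_0 - h_0(2M_0 + M_1)/6 = 41/4, c_0 = M_0/2 = 0, d_0 = (M_1 - M_0)/(6h_0) = -17/4. So p'(0) = 41/4.

10.2500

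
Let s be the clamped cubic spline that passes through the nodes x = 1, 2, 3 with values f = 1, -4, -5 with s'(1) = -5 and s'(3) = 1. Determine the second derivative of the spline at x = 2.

Let σ_i = s''(x_i). Step sizes h_i = 1, 1; slopes of the chords Δ_i = (y_(i+1) - y_i)/h_i = -5, -1.
  1·σ_0 + 4·σ_1 + 1·σ_2 = 6(Δ_1 - Δ_0) = 24
Clamped end conditions give two more equations: 2h_0·σ_0 + h_0·σ_1 = 6(Δ_0 - s'(1)) = 0 and h_1·σ_1 + 2h_1·σ_2 = 6(s'(3) - Δ_1) = 12.
Solving the tridiagonal system: σ_0 = -3, σ_1 = 6, σ_2 = 3.

6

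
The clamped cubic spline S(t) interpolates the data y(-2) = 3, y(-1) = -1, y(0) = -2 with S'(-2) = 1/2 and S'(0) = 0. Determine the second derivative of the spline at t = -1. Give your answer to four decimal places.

9.5000

Put M_i = S'' at the i-th knot. Here h = (1, 1) and Δ = (-4, -1), so the interior equations h_(i-1)·M_(i-1) + 2(h_(i-1)+h_i)·M_i + h_i·M_(i+1) = 6(Δ_i − Δ_(i-1)) read
  1·M_0 + 4·M_1 + 1·M_2 = 6(Δ_1 - Δ_0) = 18
Clamped end conditions give two more equations: 2h_0·M_0 + h_0·M_1 = 6(Δ_0 - S'(-2)) = -27 and h_1·M_1 + 2h_1·M_2 = 6(S'(0) - Δ_1) = 6.
Hence M_0 = -73/4, M_1 = 19/2, M_2 = -7/4.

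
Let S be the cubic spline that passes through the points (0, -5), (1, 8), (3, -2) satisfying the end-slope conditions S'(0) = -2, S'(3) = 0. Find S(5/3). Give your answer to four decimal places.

Write σ_i for S''(x_i). With h_i = 1, 2 and divided differences Δ_i = 13, -5, the continuity of S' gives the tridiagonal system
  1·σ_0 + 6·σ_1 + 2·σ_2 = 6(Δ_1 - Δ_0) = -108
Clamped end conditions give two more equations: 2h_0·σ_0 + h_0·σ_1 = 6(Δ_0 - S'(0)) = 90 and h_1·σ_1 + 2h_1·σ_2 = 6(S'(3) - Δ_1) = 30.
Solving the tridiagonal system: σ_0 = 191/3, σ_1 = -112/3, σ_2 = 157/6.
On [1, 3], S(x) = 8 + 67/6·(x - 1) - 56/3·(x - 1)² + 127/24·(x - 1)³.
With (x - 1) = 2/3: S(5/3) = 706/81.

8.7160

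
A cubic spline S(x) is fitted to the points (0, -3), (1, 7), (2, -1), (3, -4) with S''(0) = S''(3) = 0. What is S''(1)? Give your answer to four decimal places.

-30.8000

Let σ_i = S''(x_i). Step sizes h_i = 1, 1, 1; slopes of the chords Δ_i = (y_(i+1) - y_i)/h_i = 10, -8, -3.
  1·σ_0 + 4·σ_1 + 1·σ_2 = 6(Δ_1 - Δ_0) = -108
  1·σ_1 + 4·σ_2 + 1·σ_3 = 6(Δ_2 - Δ_1) = 30
Natural end conditions: σ_0 = σ_3 = 0.
Hence σ_0 = 0, σ_1 = -154/5, σ_2 = 76/5, σ_3 = 0.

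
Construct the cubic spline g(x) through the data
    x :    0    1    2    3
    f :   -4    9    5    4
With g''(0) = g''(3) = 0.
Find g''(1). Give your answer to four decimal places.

-28.4000

Put M_i = g'' at the i-th knot. Here h = (1, 1, 1) and Δ = (13, -4, -1), so the interior equations h_(i-1)·M_(i-1) + 2(h_(i-1)+h_i)·M_i + h_i·M_(i+1) = 6(Δ_i − Δ_(i-1)) read
  1·M_0 + 4·M_1 + 1·M_2 = 6(Δ_1 - Δ_0) = -102
  1·M_1 + 4·M_2 + 1·M_3 = 6(Δ_2 - Δ_1) = 18
Natural end conditions: M_0 = M_3 = 0.
Solving the tridiagonal system: M_0 = 0, M_1 = -142/5, M_2 = 58/5, M_3 = 0.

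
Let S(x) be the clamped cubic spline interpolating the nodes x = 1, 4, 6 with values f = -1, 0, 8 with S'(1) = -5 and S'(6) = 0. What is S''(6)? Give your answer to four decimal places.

-7.2000

Put M_i = S'' at the i-th knot. Here h = (3, 2) and Δ = (1/3, 4), so the interior equations h_(i-1)·M_(i-1) + 2(h_(i-1)+h_i)·M_i + h_i·M_(i+1) = 6(Δ_i − Δ_(i-1)) read
  3·M_0 + 10·M_1 + 2·M_2 = 6(Δ_1 - Δ_0) = 22
Clamped end conditions give two more equations: 2h_0·M_0 + h_0·M_1 = 6(Δ_0 - S'(1)) = 32 and h_1·M_1 + 2h_1·M_2 = 6(S'(6) - Δ_1) = -24.
Solving the tridiagonal system: M_0 = 62/15, M_1 = 12/5, M_2 = -36/5.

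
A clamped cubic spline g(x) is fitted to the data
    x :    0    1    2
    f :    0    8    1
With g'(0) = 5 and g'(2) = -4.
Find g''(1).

-36

Write M_i for g''(x_i). With h_i = 1, 1 and divided differences Δ_i = 8, -7, the continuity of g' gives the tridiagonal system
  1·M_0 + 4·M_1 + 1·M_2 = 6(Δ_1 - Δ_0) = -90
Clamped end conditions give two more equations: 2h_0·M_0 + h_0·M_1 = 6(Δ_0 - g'(0)) = 18 and h_1·M_1 + 2h_1·M_2 = 6(g'(2) - Δ_1) = 18.
Solving the tridiagonal system: M_0 = 27, M_1 = -36, M_2 = 27.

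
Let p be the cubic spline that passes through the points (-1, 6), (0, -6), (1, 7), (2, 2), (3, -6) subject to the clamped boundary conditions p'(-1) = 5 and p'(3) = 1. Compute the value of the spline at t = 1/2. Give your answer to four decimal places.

With M_i denoting the second derivative at x_i, h_i = 1, 1, 1, 1, and Δ_i = (y_(i+1) − y_i)/h_i = -12, 13, -5, -8:
  1·M_0 + 4·M_1 + 1·M_2 = 6(Δ_1 - Δ_0) = 150
  1·M_1 + 4·M_2 + 1·M_3 = 6(Δ_2 - Δ_1) = -108
  1·M_2 + 4·M_3 + 1·M_4 = 6(Δ_3 - Δ_2) = -18
Clamped end conditions give two more equations: 2h_0·M_0 + h_0·M_1 = 6(Δ_0 - p'(-1)) = -102 and h_3·M_3 + 2h_3·M_4 = 6(p'(3) - Δ_3) = 54.
Forward elimination and back-substitution give M_0 = -1205/14, M_1 = 491/7, M_2 = -89/2, M_3 = -1/7, M_4 = 379/14.
On [0, 1], p(t) = -6 - 83/28·t + 491/14·t² - 535/28·t³.
With t = 1/2: p(1/2) = -247/224.

-1.1027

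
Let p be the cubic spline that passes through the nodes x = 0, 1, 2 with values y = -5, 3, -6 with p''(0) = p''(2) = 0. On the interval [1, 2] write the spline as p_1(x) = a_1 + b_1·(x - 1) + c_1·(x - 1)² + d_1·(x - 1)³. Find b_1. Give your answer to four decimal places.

-0.5000

With M_i denoting the second derivative at x_i, h_i = 1, 1, and Δ_i = (y_(i+1) − y_i)/h_i = 8, -9:
  1·M_0 + 4·M_1 + 1·M_2 = 6(Δ_1 - Δ_0) = -102
Natural end conditions: M_0 = M_2 = 0.
Solving: M_0 = 0, M_1 = -51/2, M_2 = 0.
On [1, 2], with p_1(x) = a_1 + b_1·(x - 1) + c_1·(x - 1)² + d_1·(x - 1)³: c_1 = M_1/2 = -51/4, d_1 = (M_2 - M_1)/(6h_1) = 17/4, b_1 = Δ_1 - h_1(2M_1 + M_2)/6 = -1/2.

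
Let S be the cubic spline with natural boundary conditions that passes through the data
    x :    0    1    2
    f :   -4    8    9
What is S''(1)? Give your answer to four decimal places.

-16.5000

With σ_i denoting the second derivative at x_i, h_i = 1, 1, and Δ_i = (y_(i+1) − y_i)/h_i = 12, 1:
  1·σ_0 + 4·σ_1 + 1·σ_2 = 6(Δ_1 - Δ_0) = -66
Natural end conditions: σ_0 = σ_2 = 0.
Solving: σ_0 = 0, σ_1 = -33/2, σ_2 = 0.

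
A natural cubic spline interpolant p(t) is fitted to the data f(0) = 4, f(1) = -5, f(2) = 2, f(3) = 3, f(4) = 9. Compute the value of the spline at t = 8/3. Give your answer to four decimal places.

2.8585

Let M_i = p''(x_i). Step sizes h_i = 1, 1, 1, 1; slopes of the chords Δ_i = (y_(i+1) - y_i)/h_i = -9, 7, 1, 6.
  1·M_0 + 4·M_1 + 1·M_2 = 6(Δ_1 - Δ_0) = 96
  1·M_1 + 4·M_2 + 1·M_3 = 6(Δ_2 - Δ_1) = -36
  1·M_2 + 4·M_3 + 1·M_4 = 6(Δ_3 - Δ_2) = 30
Natural end conditions: M_0 = M_4 = 0.
Solving: M_0 = 0, M_1 = 807/28, M_2 = -135/7, M_3 = 345/28, M_4 = 0.
On [2, 3], p(t) = 2 + 43/8·(t - 2) - 135/14·(t - 2)² + 295/56·(t - 2)³.
With (t - 2) = 2/3: p(8/3) = 2161/756.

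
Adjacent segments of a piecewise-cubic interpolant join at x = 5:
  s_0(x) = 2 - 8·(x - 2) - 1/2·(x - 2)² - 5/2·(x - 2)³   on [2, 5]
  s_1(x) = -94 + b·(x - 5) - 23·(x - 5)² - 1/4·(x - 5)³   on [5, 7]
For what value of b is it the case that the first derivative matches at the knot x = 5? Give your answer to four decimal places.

s_0'(x) = -8 - 1·(x - 2) - 15/2·(x - 2)², so s_0'(5) = -157/2. On the right, s_1'(5) = b, so b = -157/2.

-78.5000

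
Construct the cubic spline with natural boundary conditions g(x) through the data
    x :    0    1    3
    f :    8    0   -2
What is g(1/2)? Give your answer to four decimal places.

Put M_i = g'' at the i-th knot. Here h = (1, 2) and Δ = (-8, -1), so the interior equations h_(i-1)·M_(i-1) + 2(h_(i-1)+h_i)·M_i + h_i·M_(i+1) = 6(Δ_i − Δ_(i-1)) read
  1·M_0 + 6·M_1 + 2·M_2 = 6(Δ_1 - Δ_0) = 42
Natural end conditions: M_0 = M_2 = 0.
Hence M_0 = 0, M_1 = 7, M_2 = 0.
On [0, 1], g(x) = 8 - 55/6·x + 0·x² + 7/6·x³.
With x = 1/2: g(1/2) = 57/16.

3.5625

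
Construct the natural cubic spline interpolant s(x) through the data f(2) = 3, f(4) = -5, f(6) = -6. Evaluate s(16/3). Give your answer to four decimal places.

-6.1852

Let M_i = s''(x_i). Step sizes h_i = 2, 2; slopes of the chords Δ_i = (y_(i+1) - y_i)/h_i = -4, -1/2.
  2·M_0 + 8·M_1 + 2·M_2 = 6(Δ_1 - Δ_0) = 21
Natural end conditions: M_0 = M_2 = 0.
Hence M_0 = 0, M_1 = 21/8, M_2 = 0.
On [4, 6], s(x) = -5 - 9/4·(x - 4) + 21/16·(x - 4)² - 7/32·(x - 4)³.
With (x - 4) = 4/3: s(16/3) = -167/27.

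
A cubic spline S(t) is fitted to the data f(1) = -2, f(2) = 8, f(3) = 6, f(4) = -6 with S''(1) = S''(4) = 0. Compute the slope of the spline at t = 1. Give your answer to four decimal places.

12.5333

Let m_i = S''(x_i). Step sizes h_i = 1, 1, 1; slopes of the chords Δ_i = (y_(i+1) - y_i)/h_i = 10, -2, -12.
  1·m_0 + 4·m_1 + 1·m_2 = 6(Δ_1 - Δ_0) = -72
  1·m_1 + 4·m_2 + 1·m_3 = 6(Δ_2 - Δ_1) = -60
Natural end conditions: m_0 = m_3 = 0.
Forward elimination and back-substitution give m_0 = 0, m_1 = -76/5, m_2 = -56/5, m_3 = 0.
On [1, 2], S'(t) = b_0 + 2c_0·(t - 1) + 3d_0·(t - 1)² with b_0 = Δ_0 - h_0(2m_0 + m_1)/6 = 188/15, c_0 = m_0/2 = 0, d_0 = (m_1 - m_0)/(6h_0) = -38/15. So S'(1) = 188/15.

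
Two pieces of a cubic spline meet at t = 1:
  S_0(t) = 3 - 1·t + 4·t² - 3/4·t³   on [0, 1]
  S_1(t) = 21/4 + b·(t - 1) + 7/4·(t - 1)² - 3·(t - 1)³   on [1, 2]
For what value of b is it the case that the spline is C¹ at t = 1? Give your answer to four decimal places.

4.7500

S_0'(t) = -1 + 8·t - 9/4·t², so S_0'(1) = 19/4. On the right, S_1'(1) = b, so b = 19/4.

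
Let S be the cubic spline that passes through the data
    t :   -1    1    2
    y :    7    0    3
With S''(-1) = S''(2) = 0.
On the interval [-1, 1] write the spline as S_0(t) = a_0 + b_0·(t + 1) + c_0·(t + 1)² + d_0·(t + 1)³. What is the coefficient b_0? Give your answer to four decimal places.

-5.6667

Write M_i for S''(x_i). With h_i = 2, 1 and divided differences Δ_i = -7/2, 3, the continuity of S' gives the tridiagonal system
  2·M_0 + 6·M_1 + 1·M_2 = 6(Δ_1 - Δ_0) = 39
Natural end conditions: M_0 = M_2 = 0.
Solving: M_0 = 0, M_1 = 13/2, M_2 = 0.
On [-1, 1], with S_0(t) = a_0 + b_0·(t + 1) + c_0·(t + 1)² + d_0·(t + 1)³: c_0 = M_0/2 = 0, d_0 = (M_1 - M_0)/(6h_0) = 13/24, b_0 = Δ_0 - h_0(2M_0 + M_1)/6 = -17/3.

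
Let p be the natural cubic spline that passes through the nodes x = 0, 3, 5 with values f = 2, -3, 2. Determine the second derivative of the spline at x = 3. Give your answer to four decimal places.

2.5000

Write σ_i for p''(x_i). With h_i = 3, 2 and divided differences Δ_i = -5/3, 5/2, the continuity of p' gives the tridiagonal system
  3·σ_0 + 10·σ_1 + 2·σ_2 = 6(Δ_1 - Δ_0) = 25
Natural end conditions: σ_0 = σ_2 = 0.
Solving the tridiagonal system: σ_0 = 0, σ_1 = 5/2, σ_2 = 0.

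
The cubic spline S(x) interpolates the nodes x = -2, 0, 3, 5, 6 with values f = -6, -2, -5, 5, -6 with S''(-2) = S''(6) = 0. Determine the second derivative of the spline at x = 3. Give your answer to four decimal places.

8.7036

Write M_i for S''(x_i). With h_i = 2, 3, 2, 1 and divided differences Δ_i = 2, -1, 5, -11, the continuity of S' gives the tridiagonal system
  2·M_0 + 10·M_1 + 3·M_2 = 6(Δ_1 - Δ_0) = -18
  3·M_1 + 10·M_2 + 2·M_3 = 6(Δ_2 - Δ_1) = 36
  2·M_2 + 6·M_3 + 1·M_4 = 6(Δ_3 - Δ_2) = -96
Natural end conditions: M_0 = M_4 = 0.
Solving: M_0 = 0, M_1 = -1116/253, M_2 = 2202/253, M_3 = -4782/253, M_4 = 0.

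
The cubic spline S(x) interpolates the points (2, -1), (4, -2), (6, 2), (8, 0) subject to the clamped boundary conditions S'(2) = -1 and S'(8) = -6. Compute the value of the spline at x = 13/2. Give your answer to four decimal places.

Let M_i = S''(x_i). Step sizes h_i = 2, 2, 2; slopes of the chords Δ_i = (y_(i+1) - y_i)/h_i = -1/2, 2, -1.
  2·M_0 + 8·M_1 + 2·M_2 = 6(Δ_1 - Δ_0) = 15
  2·M_1 + 8·M_2 + 2·M_3 = 6(Δ_2 - Δ_1) = -18
Clamped end conditions give two more equations: 2h_0·M_0 + h_0·M_1 = 6(Δ_0 - S'(2)) = 3 and h_2·M_2 + 2h_2·M_3 = 6(S'(8) - Δ_2) = -30.
Solving: M_0 = -11/30, M_1 = 67/30, M_2 = -16/15, M_3 = -209/30.
On [6, 8], S(x) = 2 + 61/30·(x - 6) - 8/15·(x - 6)² - 59/120·(x - 6)³.
With (x - 6) = 1/2: S(13/2) = 903/320.

2.8219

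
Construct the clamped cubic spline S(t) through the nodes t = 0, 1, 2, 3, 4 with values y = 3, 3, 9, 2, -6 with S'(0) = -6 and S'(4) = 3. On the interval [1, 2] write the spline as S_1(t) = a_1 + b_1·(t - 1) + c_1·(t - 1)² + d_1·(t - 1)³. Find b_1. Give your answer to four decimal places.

5.7857

Put σ_i = S'' at the i-th knot. Here h = (1, 1, 1, 1) and Δ = (0, 6, -7, -8), so the interior equations h_(i-1)·σ_(i-1) + 2(h_(i-1)+h_i)·σ_i + h_i·σ_(i+1) = 6(Δ_i − Δ_(i-1)) read
  1·σ_0 + 4·σ_1 + 1·σ_2 = 6(Δ_1 - Δ_0) = 36
  1·σ_1 + 4·σ_2 + 1·σ_3 = 6(Δ_2 - Δ_1) = -78
  1·σ_2 + 4·σ_3 + 1·σ_4 = 6(Δ_3 - Δ_2) = -6
Clamped end conditions give two more equations: 2h_0·σ_0 + h_0·σ_1 = 6(Δ_0 - S'(0)) = 36 and h_3·σ_3 + 2h_3·σ_4 = 6(S'(4) - Δ_3) = 66.
Hence σ_0 = 87/7, σ_1 = 78/7, σ_2 = -21, σ_3 = -36/7, σ_4 = 249/7.
On [1, 2], with S_1(t) = a_1 + b_1·(t - 1) + c_1·(t - 1)² + d_1·(t - 1)³: c_1 = σ_1/2 = 39/7, d_1 = (σ_2 - σ_1)/(6h_1) = -75/14, b_1 = Δ_1 - h_1(2σ_1 + σ_2)/6 = 81/14.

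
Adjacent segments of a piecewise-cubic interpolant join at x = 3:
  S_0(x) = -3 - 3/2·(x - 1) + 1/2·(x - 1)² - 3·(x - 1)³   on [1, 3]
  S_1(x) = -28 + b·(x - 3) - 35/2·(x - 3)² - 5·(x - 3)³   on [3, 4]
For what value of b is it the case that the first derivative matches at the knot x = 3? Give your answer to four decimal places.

S_0'(x) = -3/2 + 1·(x - 1) - 9·(x - 1)², so S_0'(3) = -71/2. On the right, S_1'(3) = b, so b = -71/2.

-35.5000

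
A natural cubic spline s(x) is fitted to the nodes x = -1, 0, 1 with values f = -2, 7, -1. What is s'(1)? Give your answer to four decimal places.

-12.2500

With m_i denoting the second derivative at x_i, h_i = 1, 1, and Δ_i = (y_(i+1) − y_i)/h_i = 9, -8:
  1·m_0 + 4·m_1 + 1·m_2 = 6(Δ_1 - Δ_0) = -102
Natural end conditions: m_0 = m_2 = 0.
Solving the tridiagonal system: m_0 = 0, m_1 = -51/2, m_2 = 0.
On [0, 1], s'(x) = b_1 + 2c_1·x + 3d_1·x² with b_1 = Δ_1 - h_1(2m_1 + m_2)/6 = 1/2, c_1 = m_1/2 = -51/4, d_1 = (m_2 - m_1)/(6h_1) = 17/4. So s'(1) = -49/4.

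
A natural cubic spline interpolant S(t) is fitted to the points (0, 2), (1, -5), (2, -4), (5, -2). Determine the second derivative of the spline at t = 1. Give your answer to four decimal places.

Write M_i for S''(x_i). With h_i = 1, 1, 3 and divided differences Δ_i = -7, 1, 2/3, the continuity of S' gives the tridiagonal system
  1·M_0 + 4·M_1 + 1·M_2 = 6(Δ_1 - Δ_0) = 48
  1·M_1 + 8·M_2 + 3·M_3 = 6(Δ_2 - Δ_1) = -2
Natural end conditions: M_0 = M_3 = 0.
Hence M_0 = 0, M_1 = 386/31, M_2 = -56/31, M_3 = 0.

12.4516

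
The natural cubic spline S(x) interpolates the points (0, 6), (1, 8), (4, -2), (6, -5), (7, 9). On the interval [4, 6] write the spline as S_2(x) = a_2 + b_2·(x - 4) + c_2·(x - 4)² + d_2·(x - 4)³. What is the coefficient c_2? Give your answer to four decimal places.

Let M_i = S''(x_i). Step sizes h_i = 1, 3, 2, 1; slopes of the chords Δ_i = (y_(i+1) - y_i)/h_i = 2, -10/3, -3/2, 14.
  1·M_0 + 8·M_1 + 3·M_2 = 6(Δ_1 - Δ_0) = -32
  3·M_1 + 10·M_2 + 2·M_3 = 6(Δ_2 - Δ_1) = 11
  2·M_2 + 6·M_3 + 1·M_4 = 6(Δ_3 - Δ_2) = 93
Natural end conditions: M_0 = M_4 = 0.
Solving the tridiagonal system: M_0 = 0, M_1 = -716/197, M_2 = -192/197, M_3 = 6235/394, M_4 = 0.
On [4, 6], with S_2(x) = a_2 + b_2·(x - 4) + c_2·(x - 4)² + d_2·(x - 4)³: c_2 = M_2/2 = -96/197, d_2 = (M_3 - M_2)/(6h_2) = 6619/4728, b_2 = Δ_2 - h_2(2M_2 + M_3)/6 = -3620/591.

-0.4873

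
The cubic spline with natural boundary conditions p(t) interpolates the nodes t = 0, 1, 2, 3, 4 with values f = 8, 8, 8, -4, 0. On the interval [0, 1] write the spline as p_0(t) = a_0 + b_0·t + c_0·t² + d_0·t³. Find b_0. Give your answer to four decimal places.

-1.1429

Let M_i = p''(x_i). Step sizes h_i = 1, 1, 1, 1; slopes of the chords Δ_i = (y_(i+1) - y_i)/h_i = 0, 0, -12, 4.
  1·M_0 + 4·M_1 + 1·M_2 = 6(Δ_1 - Δ_0) = 0
  1·M_1 + 4·M_2 + 1·M_3 = 6(Δ_2 - Δ_1) = -72
  1·M_2 + 4·M_3 + 1·M_4 = 6(Δ_3 - Δ_2) = 96
Natural end conditions: M_0 = M_4 = 0.
Solving: M_0 = 0, M_1 = 48/7, M_2 = -192/7, M_3 = 216/7, M_4 = 0.
On [0, 1], with p_0(t) = a_0 + b_0·t + c_0·t² + d_0·t³: c_0 = M_0/2 = 0, d_0 = (M_1 - M_0)/(6h_0) = 8/7, b_0 = Δ_0 - h_0(2M_0 + M_1)/6 = -8/7.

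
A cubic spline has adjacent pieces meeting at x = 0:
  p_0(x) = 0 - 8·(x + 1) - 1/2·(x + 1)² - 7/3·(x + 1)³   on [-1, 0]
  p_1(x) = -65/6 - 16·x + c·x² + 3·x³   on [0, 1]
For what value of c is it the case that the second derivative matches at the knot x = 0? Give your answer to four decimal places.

-7.5000

p_0''(x) = -1 - 14·(x + 1), so p_0''(0) = -15. On the right, p_1''(0) = 2c, so c = -15/2.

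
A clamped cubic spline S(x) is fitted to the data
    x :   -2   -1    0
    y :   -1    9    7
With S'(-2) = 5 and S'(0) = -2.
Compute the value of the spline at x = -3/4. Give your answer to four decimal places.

9.5195

Put σ_i = S'' at the i-th knot. Here h = (1, 1) and Δ = (10, -2), so the interior equations h_(i-1)·σ_(i-1) + 2(h_(i-1)+h_i)·σ_i + h_i·σ_(i+1) = 6(Δ_i − Δ_(i-1)) read
  1·σ_0 + 4·σ_1 + 1·σ_2 = 6(Δ_1 - Δ_0) = -72
Clamped end conditions give two more equations: 2h_0·σ_0 + h_0·σ_1 = 6(Δ_0 - S'(-2)) = 30 and h_1·σ_1 + 2h_1·σ_2 = 6(S'(0) - Δ_1) = 0.
Forward elimination and back-substitution give σ_0 = 59/2, σ_1 = -29, σ_2 = 29/2.
On [-1, 0], S(x) = 9 + 21/4·(x + 1) - 29/2·(x + 1)² + 29/4·(x + 1)³.
With (x + 1) = 1/4: S(-3/4) = 2437/256.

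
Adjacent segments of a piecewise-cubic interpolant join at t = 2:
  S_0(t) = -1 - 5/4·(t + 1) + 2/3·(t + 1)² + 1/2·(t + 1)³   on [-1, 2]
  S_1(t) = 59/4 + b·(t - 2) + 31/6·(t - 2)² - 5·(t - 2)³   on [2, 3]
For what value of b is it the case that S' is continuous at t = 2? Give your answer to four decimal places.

16.2500

S_0'(t) = -5/4 + 4/3·(t + 1) + 3/2·(t + 1)², so S_0'(2) = 65/4. On the right, S_1'(2) = b, so b = 65/4.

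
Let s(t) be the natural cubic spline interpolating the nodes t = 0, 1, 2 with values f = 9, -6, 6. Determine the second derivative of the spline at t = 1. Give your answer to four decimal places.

40.5000

With σ_i denoting the second derivative at x_i, h_i = 1, 1, and Δ_i = (y_(i+1) − y_i)/h_i = -15, 12:
  1·σ_0 + 4·σ_1 + 1·σ_2 = 6(Δ_1 - Δ_0) = 162
Natural end conditions: σ_0 = σ_2 = 0.
Forward elimination and back-substitution give σ_0 = 0, σ_1 = 81/2, σ_2 = 0.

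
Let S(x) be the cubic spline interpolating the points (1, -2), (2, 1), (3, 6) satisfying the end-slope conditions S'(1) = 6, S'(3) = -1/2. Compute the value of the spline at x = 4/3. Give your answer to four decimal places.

Write σ_i for S''(x_i). With h_i = 1, 1 and divided differences Δ_i = 3, 5, the continuity of S' gives the tridiagonal system
  1·σ_0 + 4·σ_1 + 1·σ_2 = 6(Δ_1 - Δ_0) = 12
Clamped end conditions give two more equations: 2h_0·σ_0 + h_0·σ_1 = 6(Δ_0 - S'(1)) = -18 and h_1·σ_1 + 2h_1·σ_2 = 6(S'(3) - Δ_1) = -33.
Solving the tridiagonal system: σ_0 = -61/4, σ_1 = 25/2, σ_2 = -91/4.
On [1, 2], S(x) = -2 + 6·(x - 1) - 61/8·(x - 1)² + 37/8·(x - 1)³.
With (x - 1) = 1/3: S(4/3) = -73/108.

-0.6759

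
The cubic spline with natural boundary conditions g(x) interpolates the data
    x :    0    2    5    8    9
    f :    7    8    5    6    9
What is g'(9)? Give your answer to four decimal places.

Let M_i = g''(x_i). Step sizes h_i = 2, 3, 3, 1; slopes of the chords Δ_i = (y_(i+1) - y_i)/h_i = 1/2, -1, 1/3, 3.
  2·M_0 + 10·M_1 + 3·M_2 = 6(Δ_1 - Δ_0) = -9
  3·M_1 + 12·M_2 + 3·M_3 = 6(Δ_2 - Δ_1) = 8
  3·M_2 + 8·M_3 + 1·M_4 = 6(Δ_3 - Δ_2) = 16
Natural end conditions: M_0 = M_4 = 0.
Solving: M_0 = 0, M_1 = -277/266, M_2 = 188/399, M_3 = 485/266, M_4 = 0.
On [8, 9], g'(x) = b_3 + 2c_3·(x - 8) + 3d_3·(x - 8)² with b_3 = Δ_3 - h_3(2M_3 + M_4)/6 = 1909/798, c_3 = M_3/2 = 485/532, d_3 = (M_4 - M_3)/(6h_3) = -485/1596. So g'(9) = 5273/1596.

3.3039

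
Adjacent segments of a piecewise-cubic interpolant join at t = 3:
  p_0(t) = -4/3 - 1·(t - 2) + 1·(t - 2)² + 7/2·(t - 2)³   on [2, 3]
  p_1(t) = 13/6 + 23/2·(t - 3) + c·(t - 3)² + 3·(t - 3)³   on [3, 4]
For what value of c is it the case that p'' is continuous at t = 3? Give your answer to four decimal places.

p_0''(t) = 2 + 21·(t - 2), so p_0''(3) = 23. On the right, p_1''(3) = 2c, so c = 23/2.

11.5000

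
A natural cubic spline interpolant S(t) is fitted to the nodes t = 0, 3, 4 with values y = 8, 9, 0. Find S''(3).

Put σ_i = S'' at the i-th knot. Here h = (3, 1) and Δ = (1/3, -9), so the interior equations h_(i-1)·σ_(i-1) + 2(h_(i-1)+h_i)·σ_i + h_i·σ_(i+1) = 6(Δ_i − Δ_(i-1)) read
  3·σ_0 + 8·σ_1 + 1·σ_2 = 6(Δ_1 - Δ_0) = -56
Natural end conditions: σ_0 = σ_2 = 0.
Solving: σ_0 = 0, σ_1 = -7, σ_2 = 0.

-7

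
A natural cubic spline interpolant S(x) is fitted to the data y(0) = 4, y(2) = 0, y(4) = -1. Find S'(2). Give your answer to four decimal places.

-1.2500

Write M_i for S''(x_i). With h_i = 2, 2 and divided differences Δ_i = -2, -1/2, the continuity of S' gives the tridiagonal system
  2·M_0 + 8·M_1 + 2·M_2 = 6(Δ_1 - Δ_0) = 9
Natural end conditions: M_0 = M_2 = 0.
Forward elimination and back-substitution give M_0 = 0, M_1 = 9/8, M_2 = 0.
On [2, 4], S'(x) = b_1 + 2c_1·(x - 2) + 3d_1·(x - 2)² with b_1 = Δ_1 - h_1(2M_1 + M_2)/6 = -5/4, c_1 = M_1/2 = 9/16, d_1 = (M_2 - M_1)/(6h_1) = -3/32. So S'(2) = -5/4.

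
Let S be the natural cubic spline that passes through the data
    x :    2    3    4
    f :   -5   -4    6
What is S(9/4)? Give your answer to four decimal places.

-5.2773

With m_i denoting the second derivative at x_i, h_i = 1, 1, and Δ_i = (y_(i+1) − y_i)/h_i = 1, 10:
  1·m_0 + 4·m_1 + 1·m_2 = 6(Δ_1 - Δ_0) = 54
Natural end conditions: m_0 = m_2 = 0.
Solving the tridiagonal system: m_0 = 0, m_1 = 27/2, m_2 = 0.
On [2, 3], S(x) = -5 - 5/4·(x - 2) + 0·(x - 2)² + 9/4·(x - 2)³.
With (x - 2) = 1/4: S(9/4) = -1351/256.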